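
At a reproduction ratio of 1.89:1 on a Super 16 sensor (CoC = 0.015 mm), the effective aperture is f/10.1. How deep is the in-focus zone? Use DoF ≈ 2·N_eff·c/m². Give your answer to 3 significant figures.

0.0848 mm

At magnification m, DoF ≈ 2·N_eff·c/m² = 2 × 10.1 × 0.015 / 1.89² = 0.303 / 3.572 ≈ 0.0848 mm.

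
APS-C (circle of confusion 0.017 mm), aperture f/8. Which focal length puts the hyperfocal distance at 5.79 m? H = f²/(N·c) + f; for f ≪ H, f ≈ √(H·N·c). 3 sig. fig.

From H = f²/(N·c) + f, with f ≪ H: f ≈ √(H·N·c) = √(5790 × 8 × 0.017) = √787.44 ≈ 28.06 mm.
Exact: f² + N·c·f − N·c·H = 0 ⇒ f = (−N·c + √((N·c)² + 4·N·c·H))/2 = (−0.136 + √3149.8)/2 ≈ 27.993 mm ≈ 28.0 mm.

28.0 mm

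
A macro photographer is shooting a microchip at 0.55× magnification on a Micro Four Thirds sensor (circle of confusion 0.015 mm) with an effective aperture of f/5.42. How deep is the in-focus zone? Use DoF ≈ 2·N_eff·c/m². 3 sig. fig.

At magnification m, DoF ≈ 2·N_eff·c/m² = 2 × 5.42 × 0.015 / 0.55² = 0.1626 / 0.3025 ≈ 0.538 mm.

0.538 mm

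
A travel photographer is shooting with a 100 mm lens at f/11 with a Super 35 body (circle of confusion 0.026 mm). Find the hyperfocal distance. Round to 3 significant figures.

Hyperfocal distance H = f²/(N·c) + f = 100²/(11 × 0.026) + 100 = 10000/0.286 + 100 ≈ 35065.0 mm ≈ 35.1 m.

35.1 m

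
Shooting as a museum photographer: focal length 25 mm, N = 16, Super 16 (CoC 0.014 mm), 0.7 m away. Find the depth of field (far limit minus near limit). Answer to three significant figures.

360 mm

Hyperfocal distance H = f²/(N·c) + f = 25²/(16 × 0.014) + 25 = 625/0.224 + 25 ≈ 2815.2 mm ≈ 2.815 m.
Near limit Dn = s·(H − f)/(H + s − 2f) = 700 × (2815.2 − 25) / (2815.2 + 700 − 2 × 25) = 700 × 2790.2 / 3465.2 ≈ 563.64 mm.
Far limit Df = s·(H − f)/(H − s) = 700 × (2815.2 − 25) / (2815.2 − 700) = 700 × 2790.2 / 2115.2 ≈ 923.39 mm.
Depth of field = Df − Dn = 923.39 − 563.64 ≈ 359.75 mm.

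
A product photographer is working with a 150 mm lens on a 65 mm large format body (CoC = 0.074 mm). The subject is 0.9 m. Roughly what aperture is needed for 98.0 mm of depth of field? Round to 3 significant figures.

f/22

Write h = H − f = f²/(N·c). The thin-lens limits are Dn = s·h/(h + (s−f)) and Df = s·h/(h − (s−f)), so DoF = Df − Dn = 2·s·(s−f)·h / (h² − (s−f)²).
That is a quadratic in h: DoF·h² − 2·s·(s−f)·h − DoF·(s−f)² = 0 ⇒ h = (s−f)·(s + √(s² + DoF²)) / DoF = 750 × (900 + √(900² + 98²)) / 98 = 750 × (900 + 905.320) / 98 ≈ 13816 mm.
Then N = f²/(c·h) = 150² / (0.074 × 13816) = 22500 / 1022.4 ≈ 22.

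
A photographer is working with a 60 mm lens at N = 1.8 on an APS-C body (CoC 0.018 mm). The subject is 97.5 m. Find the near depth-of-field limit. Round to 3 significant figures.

Hyperfocal distance H = f²/(N·c) + f = 60²/(1.8 × 0.018) + 60 = 3600/0.0324 + 60 ≈ 111171.1 mm ≈ 111.2 m.
Near limit Dn = s·(H − f)/(H + s − 2f) = 97500 × (111171.1 − 60) / (111171.1 + 97500 − 2 × 60) = 97500 × 111111.1 / 208551.1 ≈ 51946 mm ≈ 51.9 m.

51.9 m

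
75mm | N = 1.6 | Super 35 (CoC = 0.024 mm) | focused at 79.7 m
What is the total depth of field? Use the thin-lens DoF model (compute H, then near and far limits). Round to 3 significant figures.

Hyperfocal distance H = f²/(N·c) + f = 75²/(1.6 × 0.024) + 75 = 5625/0.0384 + 75 ≈ 146559.4 mm ≈ 146.6 m.
Near limit Dn = s·(H − f)/(H + s − 2f) = 79700 × (146559.4 − 75) / (146559.4 + 79700 − 2 × 75) = 79700 × 146484.4 / 226109.4 ≈ 51633 mm.
Far limit Df = s·(H − f)/(H − s) = 79700 × (146559.4 − 75) / (146559.4 − 79700) = 79700 × 146484.4 / 66859.4 ≈ 174617 mm.
Depth of field = Df − Dn = 174617 − 51633 ≈ 122984 mm ≈ 123 m.

123 m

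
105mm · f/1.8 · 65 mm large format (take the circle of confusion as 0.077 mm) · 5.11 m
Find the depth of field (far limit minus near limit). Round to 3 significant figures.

0.646 m

Hyperfocal distance H = f²/(N·c) + f = 105²/(1.8 × 0.077) + 105 = 11025/0.1386 + 105 ≈ 79650.5 mm ≈ 79.65 m.
Near limit Dn = s·(H − f)/(H + s − 2f) = 5110 × (79650.5 − 105) / (79650.5 + 5110 − 2 × 105) = 5110 × 79545.5 / 84550.5 ≈ 4807.51 mm.
Far limit Df = s·(H − f)/(H − s) = 5110 × (79650.5 − 105) / (79650.5 − 5110) = 5110 × 79545.5 / 74540.5 ≈ 5453.11 mm.
Depth of field = Df − Dn = 5453.11 − 4807.51 ≈ 645.60 mm ≈ 0.646 m.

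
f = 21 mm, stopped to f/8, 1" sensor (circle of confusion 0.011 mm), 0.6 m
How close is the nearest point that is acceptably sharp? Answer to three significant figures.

0.538 m

Hyperfocal distance H = f²/(N·c) + f = 21²/(8 × 0.011) + 21 = 441/0.088 + 21 ≈ 5032.4 mm ≈ 5.032 m.
Near limit Dn = s·(H − f)/(H + s − 2f) = 600 × (5032.4 − 21) / (5032.4 + 600 − 2 × 21) = 600 × 5011.4 / 5590.4 ≈ 537.86 mm ≈ 0.538 m.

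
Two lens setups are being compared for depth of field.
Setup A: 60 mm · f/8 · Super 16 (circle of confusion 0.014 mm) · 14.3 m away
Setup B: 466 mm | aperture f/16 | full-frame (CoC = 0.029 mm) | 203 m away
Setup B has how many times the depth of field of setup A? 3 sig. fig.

13.7

Setup A: H = 60²/(8×0.014) + 60 ≈ 32202.9 mm; DoF = Df − Dn = 25674 − 9910 ≈ 15764 mm.
Setup B: H = 466²/(16×0.029) + 466 ≈ 468474.6 mm; DoF = Df − Dn = 357871 − 141685 ≈ 216186 mm.
Ratio = 216186 / 15764 ≈ 13.7.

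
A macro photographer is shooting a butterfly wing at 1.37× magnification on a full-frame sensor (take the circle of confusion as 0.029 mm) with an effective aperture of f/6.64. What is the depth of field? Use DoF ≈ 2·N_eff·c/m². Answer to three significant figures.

At magnification m, DoF ≈ 2·N_eff·c/m² = 2 × 6.64 × 0.029 / 1.37² = 0.3851 / 1.877 ≈ 0.205 mm.

0.205 mm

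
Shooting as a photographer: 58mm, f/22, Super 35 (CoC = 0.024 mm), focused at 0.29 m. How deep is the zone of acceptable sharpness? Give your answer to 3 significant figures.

21.1 mm

Hyperfocal distance H = f²/(N·c) + f = 58²/(22 × 0.024) + 58 = 3364/0.528 + 58 ≈ 6429.2 mm ≈ 6.429 m.
Near limit Dn = s·(H − f)/(H + s − 2f) = 290 × (6429.2 − 58) / (6429.2 + 290 − 2 × 58) = 290 × 6371.2 / 6603.2 ≈ 279.811 mm.
Far limit Df = s·(H − f)/(H − s) = 290 × (6429.2 − 58) / (6429.2 − 290) = 290 × 6371.2 / 6139.2 ≈ 300.959 mm.
Depth of field = Df − Dn = 300.959 − 279.811 ≈ 21.148 mm.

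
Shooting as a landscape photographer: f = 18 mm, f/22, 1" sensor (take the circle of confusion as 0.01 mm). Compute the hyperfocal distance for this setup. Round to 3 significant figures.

1.49 m

Hyperfocal distance H = f²/(N·c) + f = 18²/(22 × 0.01) + 18 = 324/0.22 + 18 ≈ 1490.7 mm ≈ 1.49 m.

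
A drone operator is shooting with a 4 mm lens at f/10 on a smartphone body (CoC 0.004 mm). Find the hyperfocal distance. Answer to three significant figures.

Hyperfocal distance H = f²/(N·c) + f = 4²/(10 × 0.004) + 4 = 16/0.04 + 4 ≈ 404.0 mm ≈ 0.404 m.

404 mm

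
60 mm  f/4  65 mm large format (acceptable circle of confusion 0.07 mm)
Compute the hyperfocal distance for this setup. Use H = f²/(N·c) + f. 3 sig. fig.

Hyperfocal distance H = f²/(N·c) + f = 60²/(4 × 0.07) + 60 = 3600/0.28 + 60 ≈ 12917.1 mm ≈ 12.9 m.

12.9 m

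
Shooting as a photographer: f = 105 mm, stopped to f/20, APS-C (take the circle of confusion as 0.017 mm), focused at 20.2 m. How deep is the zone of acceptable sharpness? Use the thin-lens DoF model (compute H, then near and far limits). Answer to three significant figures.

40.6 m

Hyperfocal distance H = f²/(N·c) + f = 105²/(20 × 0.017) + 105 = 11025/0.34 + 105 ≈ 32531.5 mm ≈ 32.53 m.
Near limit Dn = s·(H − f)/(H + s − 2f) = 20200 × (32531.5 − 105) / (32531.5 + 20200 − 2 × 105) = 20200 × 32426.5 / 52521.5 ≈ 12471 mm.
Far limit Df = s·(H − f)/(H − s) = 20200 × (32531.5 − 105) / (32531.5 − 20200) = 20200 × 32426.5 / 12331.5 ≈ 53117 mm.
Depth of field = Df − Dn = 53117 − 12471 ≈ 40646 mm ≈ 40.6 m.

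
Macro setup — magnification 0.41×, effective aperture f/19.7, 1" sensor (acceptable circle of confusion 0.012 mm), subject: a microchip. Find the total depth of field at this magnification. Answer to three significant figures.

At magnification m, DoF ≈ 2·N_eff·c/m² = 2 × 19.7 × 0.012 / 0.41² = 0.4728 / 0.1681 ≈ 2.81 mm.

2.81 mm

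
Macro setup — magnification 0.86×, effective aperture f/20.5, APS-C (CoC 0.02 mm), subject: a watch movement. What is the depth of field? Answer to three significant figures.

1.11 mm

At magnification m, DoF ≈ 2·N_eff·c/m² = 2 × 20.5 × 0.02 / 0.86² = 0.82 / 0.7396 ≈ 1.11 mm.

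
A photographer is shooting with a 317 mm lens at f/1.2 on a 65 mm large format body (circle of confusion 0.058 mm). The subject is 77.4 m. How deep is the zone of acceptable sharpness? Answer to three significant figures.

Hyperfocal distance H = f²/(N·c) + f = 317²/(1.2 × 0.058) + 317 = 100489/0.0696 + 317 ≈ 1444124.5 mm ≈ 1444 m.
Near limit Dn = s·(H − f)/(H + s − 2f) = 77400 × (1444124.5 − 317) / (1444124.5 + 77400 − 2 × 317) = 77400 × 1443807.5 / 1520890.5 ≈ 73477.2 mm.
Far limit Df = s·(H − f)/(H − s) = 77400 × (1444124.5 − 317) / (1444124.5 − 77400) = 77400 × 1443807.5 / 1366724.5 ≈ 81765.3 mm.
Depth of field = Df − Dn = 81765.3 − 73477.2 ≈ 8288.1 mm ≈ 8.29 m.

8.29 m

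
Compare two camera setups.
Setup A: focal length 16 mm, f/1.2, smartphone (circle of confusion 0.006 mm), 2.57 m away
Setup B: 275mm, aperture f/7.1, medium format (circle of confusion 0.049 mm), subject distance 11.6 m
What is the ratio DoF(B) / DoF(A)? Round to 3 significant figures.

Setup A: H = 16²/(1.2×0.006) + 16 ≈ 35571.6 mm; DoF = Df − Dn = 2768.89 − 2397.77 ≈ 371.12 mm.
Setup B: H = 275²/(7.1×0.049) + 275 ≈ 217650.7 mm; DoF = Df − Dn = 12237.6 − 11025.6 ≈ 1212.0 mm.
Ratio = 1212.0 / 371.12 ≈ 3.27.

3.27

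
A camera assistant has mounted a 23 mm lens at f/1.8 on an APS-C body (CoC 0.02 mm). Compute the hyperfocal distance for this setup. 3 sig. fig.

Hyperfocal distance H = f²/(N·c) + f = 23²/(1.8 × 0.02) + 23 = 529/0.036 + 23 ≈ 14717.4 mm ≈ 14.7 m.

14.7 m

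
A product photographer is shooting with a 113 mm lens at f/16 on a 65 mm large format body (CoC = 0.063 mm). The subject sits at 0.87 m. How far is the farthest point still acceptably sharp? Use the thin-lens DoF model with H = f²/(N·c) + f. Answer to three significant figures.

0.925 m

Hyperfocal distance H = f²/(N·c) + f = 113²/(16 × 0.063) + 113 = 12769/1.008 + 113 ≈ 12780.7 mm ≈ 12.78 m.
Far limit Df = s·(H − f)/(H − s) = 870 × (12780.7 − 113) / (12780.7 − 870) = 870 × 12667.7 / 11910.7 ≈ 925.29 mm ≈ 0.925 m.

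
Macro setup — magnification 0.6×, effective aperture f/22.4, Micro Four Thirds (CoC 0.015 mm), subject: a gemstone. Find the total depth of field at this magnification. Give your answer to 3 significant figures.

At magnification m, DoF ≈ 2·N_eff·c/m² = 2 × 22.4 × 0.015 / 0.6² = 0.672 / 0.36 ≈ 1.87 mm.

1.87 mm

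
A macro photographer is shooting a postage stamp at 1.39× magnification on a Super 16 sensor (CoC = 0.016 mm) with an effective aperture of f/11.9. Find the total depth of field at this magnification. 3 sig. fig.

0.197 mm

At magnification m, DoF ≈ 2·N_eff·c/m² = 2 × 11.9 × 0.016 / 1.39² = 0.3808 / 1.932 ≈ 0.197 mm.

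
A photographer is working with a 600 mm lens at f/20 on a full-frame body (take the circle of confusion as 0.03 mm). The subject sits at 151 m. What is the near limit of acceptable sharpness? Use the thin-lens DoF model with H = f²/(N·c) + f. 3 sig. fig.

Hyperfocal distance H = f²/(N·c) + f = 600²/(20 × 0.03) + 600 = 360000/0.6 + 600 ≈ 600600.0 mm ≈ 600.6 m.
Near limit Dn = s·(H − f)/(H + s − 2f) = 151000 × (600600.0 − 600) / (600600.0 + 151000 − 2 × 600) = 151000 × 600000.0 / 750400.0 ≈ 120736 mm ≈ 121 m.

121 m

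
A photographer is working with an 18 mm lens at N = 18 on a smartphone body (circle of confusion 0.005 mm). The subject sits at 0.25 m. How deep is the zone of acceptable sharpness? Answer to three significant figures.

Hyperfocal distance H = f²/(N·c) + f = 18²/(18 × 0.005) + 18 = 324/0.09 + 18 ≈ 3618.0 mm ≈ 3.618 m.
Near limit Dn = s·(H − f)/(H + s − 2f) = 250 × (3618.0 − 18) / (3618.0 + 250 − 2 × 18) = 250 × 3600.0 / 3832.0 ≈ 234.864 mm.
Far limit Df = s·(H − f)/(H − s) = 250 × (3618.0 − 18) / (3618.0 − 250) = 250 × 3600.0 / 3368.0 ≈ 267.221 mm.
Depth of field = Df − Dn = 267.221 − 234.864 ≈ 32.357 mm.

32.4 mm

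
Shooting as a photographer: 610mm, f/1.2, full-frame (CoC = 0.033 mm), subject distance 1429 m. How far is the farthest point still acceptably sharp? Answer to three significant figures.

1690 m

Hyperfocal distance H = f²/(N·c) + f = 610²/(1.2 × 0.033) + 610 = 372100/0.0396 + 610 ≈ 9397074.6 mm ≈ 9397 m.
Far limit Df = s·(H − f)/(H − s) = 1429000 × (9397074.6 − 610) / (9397074.6 − 1429000) = 1429000 × 9396464.6 / 7968074.6 ≈ 1685168 mm ≈ 1690 m.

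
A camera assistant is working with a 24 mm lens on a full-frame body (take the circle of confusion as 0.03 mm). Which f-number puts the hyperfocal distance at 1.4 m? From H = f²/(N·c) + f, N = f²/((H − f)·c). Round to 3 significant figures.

Rearrange H = f²/(N·c) + f for N: N = f² / ((H − f)·c).
N = 24² / ((1400 − 24) × 0.03) = 576 / 41.28 ≈ 14.

f/14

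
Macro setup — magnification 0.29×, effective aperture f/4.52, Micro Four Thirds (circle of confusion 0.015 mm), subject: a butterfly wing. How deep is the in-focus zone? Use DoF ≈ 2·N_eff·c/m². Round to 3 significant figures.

At magnification m, DoF ≈ 2·N_eff·c/m² = 2 × 4.52 × 0.015 / 0.29² = 0.1356 / 0.0841 ≈ 1.61 mm.

1.61 mm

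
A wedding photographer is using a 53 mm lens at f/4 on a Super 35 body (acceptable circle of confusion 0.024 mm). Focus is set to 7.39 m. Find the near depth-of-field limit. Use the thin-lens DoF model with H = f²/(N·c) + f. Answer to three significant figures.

Hyperfocal distance H = f²/(N·c) + f = 53²/(4 × 0.024) + 53 = 2809/0.096 + 53 ≈ 29313.4 mm ≈ 29.31 m.
Near limit Dn = s·(H − f)/(H + s − 2f) = 7390 × (29313.4 − 53) / (29313.4 + 7390 − 2 × 53) = 7390 × 29260.4 / 36597.4 ≈ 5908.5 mm ≈ 5.91 m.

5.91 m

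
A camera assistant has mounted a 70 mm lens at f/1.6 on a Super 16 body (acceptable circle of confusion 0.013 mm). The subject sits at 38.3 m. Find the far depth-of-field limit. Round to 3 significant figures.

Hyperfocal distance H = f²/(N·c) + f = 70²/(1.6 × 0.013) + 70 = 4900/0.0208 + 70 ≈ 235646.9 mm ≈ 235.6 m.
Far limit Df = s·(H − f)/(H − s) = 38300 × (235646.9 − 70) / (235646.9 − 38300) = 38300 × 235576.9 / 197346.9 ≈ 45719 mm ≈ 45.7 m.

45.7 m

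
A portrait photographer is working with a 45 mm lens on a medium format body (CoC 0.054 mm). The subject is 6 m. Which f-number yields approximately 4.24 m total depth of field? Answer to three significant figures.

f/2.00

Write h = H − f = f²/(N·c). The thin-lens limits are Dn = s·h/(h + (s−f)) and Df = s·h/(h − (s−f)), so DoF = Df − Dn = 2·s·(s−f)·h / (h² − (s−f)²).
That is a quadratic in h: DoF·h² − 2·s·(s−f)·h − DoF·(s−f)² = 0 ⇒ h = (s−f)·(s + √(s² + DoF²)) / DoF = 5955 × (6000 + √(6000² + 4240²)) / 4240 = 5955 × (6000 + 7346.94) / 4240 ≈ 18746 mm.
Then N = f²/(c·h) = 45² / (0.054 × 18746) = 2025 / 1012.3 ≈ 2.00.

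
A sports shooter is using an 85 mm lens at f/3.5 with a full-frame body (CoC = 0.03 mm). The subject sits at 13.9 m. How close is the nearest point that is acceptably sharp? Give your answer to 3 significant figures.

Hyperfocal distance H = f²/(N·c) + f = 85²/(3.5 × 0.03) + 85 = 7225/0.105 + 85 ≈ 68894.5 mm ≈ 68.89 m.
Near limit Dn = s·(H − f)/(H + s − 2f) = 13900 × (68894.5 − 85) / (68894.5 + 13900 − 2 × 85) = 13900 × 68809.5 / 82624.5 ≈ 11576 mm ≈ 11.6 m.

11.6 m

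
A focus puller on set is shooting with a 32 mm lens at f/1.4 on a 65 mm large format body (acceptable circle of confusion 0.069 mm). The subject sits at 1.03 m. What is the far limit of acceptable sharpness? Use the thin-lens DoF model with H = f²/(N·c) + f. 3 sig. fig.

Hyperfocal distance H = f²/(N·c) + f = 32²/(1.4 × 0.069) + 32 = 1024/0.0966 + 32 ≈ 10632.4 mm ≈ 10.63 m.
Far limit Df = s·(H − f)/(H − s) = 1030 × (10632.4 − 32) / (10632.4 − 1030) = 1030 × 10600.4 / 9602.4 ≈ 1137.1 mm ≈ 1.14 m.

1.14 m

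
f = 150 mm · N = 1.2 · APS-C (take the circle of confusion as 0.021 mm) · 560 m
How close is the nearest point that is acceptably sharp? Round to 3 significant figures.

Hyperfocal distance H = f²/(N·c) + f = 150²/(1.2 × 0.021) + 150 = 22500/0.0252 + 150 ≈ 893007.1 mm ≈ 893.0 m.
Near limit Dn = s·(H − f)/(H + s − 2f) = 560000 × (893007.1 − 150) / (893007.1 + 560000 − 2 × 150) = 560000 × 892857.1 / 1452707.1 ≈ 344185 mm ≈ 344 m.

344 m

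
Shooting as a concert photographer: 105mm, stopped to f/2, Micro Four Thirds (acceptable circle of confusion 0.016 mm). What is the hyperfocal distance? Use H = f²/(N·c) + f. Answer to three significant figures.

345 m

Hyperfocal distance H = f²/(N·c) + f = 105²/(2 × 0.016) + 105 = 11025/0.032 + 105 ≈ 344636.2 mm ≈ 345 m.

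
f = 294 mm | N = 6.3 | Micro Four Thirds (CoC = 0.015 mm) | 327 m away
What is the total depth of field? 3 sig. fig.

268 m

Hyperfocal distance H = f²/(N·c) + f = 294²/(6.3 × 0.015) + 294 = 86436/0.0945 + 294 ≈ 914960.7 mm ≈ 915.0 m.
Near limit Dn = s·(H − f)/(H + s − 2f) = 327000 × (914960.7 − 294) / (914960.7 + 327000 − 2 × 294) = 327000 × 914666.7 / 1241372.7 ≈ 240940 mm.
Far limit Df = s·(H − f)/(H − s) = 327000 × (914960.7 − 294) / (914960.7 − 327000) = 327000 × 914666.7 / 587960.7 ≈ 508701 mm.
Depth of field = Df − Dn = 508701 − 240940 ≈ 267761 mm ≈ 268 m.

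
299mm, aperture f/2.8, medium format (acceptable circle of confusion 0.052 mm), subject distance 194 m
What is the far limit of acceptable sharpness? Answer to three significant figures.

Hyperfocal distance H = f²/(N·c) + f = 299²/(2.8 × 0.052) + 299 = 89401/0.1456 + 299 ≈ 614316.9 mm ≈ 614.3 m.
Far limit Df = s·(H − f)/(H − s) = 194000 × (614316.9 − 299) / (614316.9 − 194000) = 194000 × 614017.9 / 420316.9 ≈ 283404 mm ≈ 283 m.

283 m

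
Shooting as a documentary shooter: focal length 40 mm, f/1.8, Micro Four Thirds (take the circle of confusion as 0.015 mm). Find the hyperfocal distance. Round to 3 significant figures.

59.3 m

Hyperfocal distance H = f²/(N·c) + f = 40²/(1.8 × 0.015) + 40 = 1600/0.027 + 40 ≈ 59299.3 mm ≈ 59.3 m.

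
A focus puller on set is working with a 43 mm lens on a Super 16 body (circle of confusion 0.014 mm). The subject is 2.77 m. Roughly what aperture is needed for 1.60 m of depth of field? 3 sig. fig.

Write h = H − f = f²/(N·c). The thin-lens limits are Dn = s·h/(h + (s−f)) and Df = s·h/(h − (s−f)), so DoF = Df − Dn = 2·s·(s−f)·h / (h² − (s−f)²).
That is a quadratic in h: DoF·h² − 2·s·(s−f)·h − DoF·(s−f)² = 0 ⇒ h = (s−f)·(s + √(s² + DoF²)) / DoF = 2727 × (2770 + √(2770² + 1600²)) / 1600 = 2727 × (2770 + 3198.89) / 1600 ≈ 10173 mm.
Then N = f²/(c·h) = 43² / (0.014 × 10173) = 1849 / 142.43 ≈ 13.

f/13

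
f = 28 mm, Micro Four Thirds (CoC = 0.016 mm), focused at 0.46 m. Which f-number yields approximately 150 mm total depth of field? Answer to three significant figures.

Write h = H − f = f²/(N·c). The thin-lens limits are Dn = s·h/(h + (s−f)) and Df = s·h/(h − (s−f)), so DoF = Df − Dn = 2·s·(s−f)·h / (h² − (s−f)²).
That is a quadratic in h: DoF·h² − 2·s·(s−f)·h − DoF·(s−f)² = 0 ⇒ h = (s−f)·(s + √(s² + DoF²)) / DoF = 432 × (460 + √(460² + 150²)) / 150 = 432 × (460 + 483.839) / 150 ≈ 2718.3 mm.
Then N = f²/(c·h) = 28² / (0.016 × 2718.3) = 784 / 43.492 ≈ 18.

f/18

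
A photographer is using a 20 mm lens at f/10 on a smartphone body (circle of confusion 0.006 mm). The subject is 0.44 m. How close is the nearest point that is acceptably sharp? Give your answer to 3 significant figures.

414 mm

Hyperfocal distance H = f²/(N·c) + f = 20²/(10 × 0.006) + 20 = 400/0.06 + 20 ≈ 6686.7 mm ≈ 6.687 m.
Near limit Dn = s·(H − f)/(H + s − 2f) = 440 × (6686.7 − 20) / (6686.7 + 440 − 2 × 20) = 440 × 6666.7 / 7086.7 ≈ 413.92 mm.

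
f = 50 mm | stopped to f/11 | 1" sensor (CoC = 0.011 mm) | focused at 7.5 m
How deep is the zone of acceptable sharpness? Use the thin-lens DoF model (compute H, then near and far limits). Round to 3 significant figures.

Hyperfocal distance H = f²/(N·c) + f = 50²/(11 × 0.011) + 50 = 2500/0.121 + 50 ≈ 20711.2 mm ≈ 20.71 m.
Near limit Dn = s·(H − f)/(H + s − 2f) = 7500 × (20711.2 − 50) / (20711.2 + 7500 − 2 × 50) = 7500 × 20661.2 / 28111.2 ≈ 5512.4 mm.
Far limit Df = s·(H − f)/(H − s) = 7500 × (20711.2 − 50) / (20711.2 − 7500) = 7500 × 20661.2 / 13211.2 ≈ 11729.4 mm.
Depth of field = Df − Dn = 11729.4 − 5512.4 ≈ 6217.0 mm ≈ 6.22 m.

6.22 m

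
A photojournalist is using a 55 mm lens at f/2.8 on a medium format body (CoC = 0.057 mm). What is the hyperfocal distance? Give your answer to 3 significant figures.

19.0 m

Hyperfocal distance H = f²/(N·c) + f = 55²/(2.8 × 0.057) + 55 = 3025/0.1596 + 55 ≈ 19008.6 mm ≈ 19.0 m.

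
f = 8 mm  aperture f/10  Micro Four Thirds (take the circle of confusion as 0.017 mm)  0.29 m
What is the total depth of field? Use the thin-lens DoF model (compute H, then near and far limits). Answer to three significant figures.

0.990 m

Hyperfocal distance H = f²/(N·c) + f = 8²/(10 × 0.017) + 8 = 64/0.17 + 8 ≈ 384.5 mm ≈ 0.384 m.
Near limit Dn = s·(H − f)/(H + s − 2f) = 290 × (384.5 − 8) / (384.5 + 290 − 2 × 8) = 290 × 376.5 / 658.5 ≈ 165.80 mm.
Far limit Df = s·(H − f)/(H − s) = 290 × (384.5 − 8) / (384.5 − 290) = 290 × 376.5 / 94.5 ≈ 1155.67 mm.
Depth of field = Df − Dn = 1155.67 − 165.80 ≈ 989.87 mm ≈ 0.990 m.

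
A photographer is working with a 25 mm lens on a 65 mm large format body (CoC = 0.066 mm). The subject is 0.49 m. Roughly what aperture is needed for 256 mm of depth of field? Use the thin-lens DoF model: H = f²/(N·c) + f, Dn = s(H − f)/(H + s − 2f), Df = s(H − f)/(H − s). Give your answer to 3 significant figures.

Write h = H − f = f²/(N·c). The thin-lens limits are Dn = s·h/(h + (s−f)) and Df = s·h/(h − (s−f)), so DoF = Df − Dn = 2·s·(s−f)·h / (h² − (s−f)²).
That is a quadratic in h: DoF·h² − 2·s·(s−f)·h − DoF·(s−f)² = 0 ⇒ h = (s−f)·(s + √(s² + DoF²)) / DoF = 465 × (490 + √(490² + 256²)) / 256 = 465 × (490 + 552.844) / 256 ≈ 1894.2 mm.
Then N = f²/(c·h) = 25² / (0.066 × 1894.2) = 625 / 125.02 ≈ 5.

f/5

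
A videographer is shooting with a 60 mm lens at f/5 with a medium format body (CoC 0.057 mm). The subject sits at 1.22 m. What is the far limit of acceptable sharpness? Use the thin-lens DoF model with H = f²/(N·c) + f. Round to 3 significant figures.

1.34 m

Hyperfocal distance H = f²/(N·c) + f = 60²/(5 × 0.057) + 60 = 3600/0.285 + 60 ≈ 12691.6 mm ≈ 12.69 m.
Far limit Df = s·(H − f)/(H − s) = 1220 × (12691.6 − 60) / (12691.6 − 1220) = 1220 × 12631.6 / 11471.6 ≈ 1343.4 mm ≈ 1.34 m.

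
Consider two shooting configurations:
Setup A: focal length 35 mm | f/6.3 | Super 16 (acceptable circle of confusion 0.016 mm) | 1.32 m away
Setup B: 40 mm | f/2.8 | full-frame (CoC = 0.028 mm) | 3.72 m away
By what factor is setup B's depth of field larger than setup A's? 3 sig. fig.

Setup A: H = 35²/(6.3×0.016) + 35 ≈ 12187.8 mm; DoF = Df − Dn = 1476.08 − 1193.77 ≈ 282.31 mm.
Setup B: H = 40²/(2.8×0.028) + 40 ≈ 20448.2 mm; DoF = Df − Dn = 4538.4 − 3151.7 ≈ 1386.7 mm.
Ratio = 1386.7 / 282.31 ≈ 4.91.

4.91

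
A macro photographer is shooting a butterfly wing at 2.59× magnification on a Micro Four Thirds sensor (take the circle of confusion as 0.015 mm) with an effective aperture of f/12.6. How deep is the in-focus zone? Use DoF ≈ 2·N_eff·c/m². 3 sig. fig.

0.0563 mm

At magnification m, DoF ≈ 2·N_eff·c/m² = 2 × 12.6 × 0.015 / 2.59² = 0.378 / 6.708 ≈ 0.0563 mm.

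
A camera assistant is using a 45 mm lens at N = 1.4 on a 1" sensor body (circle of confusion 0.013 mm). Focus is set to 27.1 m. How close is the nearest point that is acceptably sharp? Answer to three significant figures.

21.8 m

Hyperfocal distance H = f²/(N·c) + f = 45²/(1.4 × 0.013) + 45 = 2025/0.0182 + 45 ≈ 111308.7 mm ≈ 111.3 m.
Near limit Dn = s·(H − f)/(H + s − 2f) = 27100 × (111308.7 − 45) / (111308.7 + 27100 − 2 × 45) = 27100 × 111263.7 / 138318.7 ≈ 21799 mm ≈ 21.8 m.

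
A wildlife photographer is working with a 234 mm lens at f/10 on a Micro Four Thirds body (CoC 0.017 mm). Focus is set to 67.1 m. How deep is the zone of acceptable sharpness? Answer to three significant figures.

29.1 m

Hyperfocal distance H = f²/(N·c) + f = 234²/(10 × 0.017) + 234 = 54756/0.17 + 234 ≈ 322328.1 mm ≈ 322.3 m.
Near limit Dn = s·(H − f)/(H + s − 2f) = 67100 × (322328.1 − 234) / (322328.1 + 67100 − 2 × 234) = 67100 × 322094.1 / 388960.1 ≈ 55565 mm.
Far limit Df = s·(H − f)/(H − s) = 67100 × (322328.1 − 234) / (322328.1 − 67100) = 67100 × 322094.1 / 255228.1 ≈ 84679 mm.
Depth of field = Df − Dn = 84679 − 55565 ≈ 29114 mm ≈ 29.1 m.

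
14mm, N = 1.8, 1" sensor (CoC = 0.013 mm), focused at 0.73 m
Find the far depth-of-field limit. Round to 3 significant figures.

Hyperfocal distance H = f²/(N·c) + f = 14²/(1.8 × 0.013) + 14 = 196/0.0234 + 14 ≈ 8390.1 mm ≈ 8.390 m.
Far limit Df = s·(H − f)/(H − s) = 730 × (8390.1 − 14) / (8390.1 − 730) = 730 × 8376.1 / 7660.1 ≈ 798.23 mm ≈ 0.798 m.

0.798 m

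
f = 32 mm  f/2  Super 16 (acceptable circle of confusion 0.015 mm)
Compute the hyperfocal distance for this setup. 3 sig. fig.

Hyperfocal distance H = f²/(N·c) + f = 32²/(2 × 0.015) + 32 = 1024/0.03 + 32 ≈ 34165.3 mm ≈ 34.2 m.

34.2 m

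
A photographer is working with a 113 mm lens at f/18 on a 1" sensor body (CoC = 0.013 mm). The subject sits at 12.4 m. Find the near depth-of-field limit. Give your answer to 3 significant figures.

10.1 m

Hyperfocal distance H = f²/(N·c) + f = 113²/(18 × 0.013) + 113 = 12769/0.234 + 113 ≈ 54681.4 mm ≈ 54.68 m.
Near limit Dn = s·(H − f)/(H + s − 2f) = 12400 × (54681.4 − 113) / (54681.4 + 12400 − 2 × 113) = 12400 × 54568.4 / 66855.4 ≈ 10121 mm ≈ 10.1 m.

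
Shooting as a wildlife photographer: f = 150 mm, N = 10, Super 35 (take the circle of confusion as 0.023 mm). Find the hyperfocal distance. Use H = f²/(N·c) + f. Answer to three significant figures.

Hyperfocal distance H = f²/(N·c) + f = 150²/(10 × 0.023) + 150 = 22500/0.23 + 150 ≈ 97976.1 mm ≈ 98.0 m.

98.0 m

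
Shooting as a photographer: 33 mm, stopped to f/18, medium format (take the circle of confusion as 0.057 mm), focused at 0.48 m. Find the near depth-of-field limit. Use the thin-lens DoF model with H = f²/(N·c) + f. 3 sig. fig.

Hyperfocal distance H = f²/(N·c) + f = 33²/(18 × 0.057) + 33 = 1089/1.026 + 33 ≈ 1094.4 mm ≈ 1.094 m.
Near limit Dn = s·(H − f)/(H + s − 2f) = 480 × (1094.4 − 33) / (1094.4 + 480 − 2 × 33) = 480 × 1061.4 / 1508.4 ≈ 337.76 mm.

338 mm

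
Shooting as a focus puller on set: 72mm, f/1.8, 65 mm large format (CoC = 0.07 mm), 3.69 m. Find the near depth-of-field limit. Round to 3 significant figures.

Hyperfocal distance H = f²/(N·c) + f = 72²/(1.8 × 0.07) + 72 = 5184/0.126 + 72 ≈ 41214.9 mm ≈ 41.21 m.
Near limit Dn = s·(H − f)/(H + s − 2f) = 3690 × (41214.9 − 72) / (41214.9 + 3690 − 2 × 72) = 3690 × 41142.9 / 44760.9 ≈ 3391.7 mm ≈ 3.39 m.

3.39 m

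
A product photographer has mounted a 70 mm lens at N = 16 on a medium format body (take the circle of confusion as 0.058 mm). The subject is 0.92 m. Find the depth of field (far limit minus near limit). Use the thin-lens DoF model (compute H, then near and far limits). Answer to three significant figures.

304 mm

Hyperfocal distance H = f²/(N·c) + f = 70²/(16 × 0.058) + 70 = 4900/0.928 + 70 ≈ 5350.2 mm ≈ 5.350 m.
Near limit Dn = s·(H − f)/(H + s − 2f) = 920 × (5350.2 − 70) / (5350.2 + 920 − 2 × 70) = 920 × 5280.2 / 6130.2 ≈ 792.43 mm.
Far limit Df = s·(H − f)/(H − s) = 920 × (5350.2 − 70) / (5350.2 − 920) = 920 × 5280.2 / 4430.2 ≈ 1096.52 mm.
Depth of field = Df − Dn = 1096.52 − 792.43 ≈ 304.09 mm.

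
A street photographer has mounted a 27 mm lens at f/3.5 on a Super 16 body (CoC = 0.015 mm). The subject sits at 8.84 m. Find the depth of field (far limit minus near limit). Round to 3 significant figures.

Hyperfocal distance H = f²/(N·c) + f = 27²/(3.5 × 0.015) + 27 = 729/0.0525 + 27 ≈ 13912.7 mm ≈ 13.91 m.
Near limit Dn = s·(H − f)/(H + s − 2f) = 8840 × (13912.7 − 27) / (13912.7 + 8840 − 2 × 27) = 8840 × 13885.7 / 22698.7 ≈ 5408 mm.
Far limit Df = s·(H − f)/(H − s) = 8840 × (13912.7 − 27) / (13912.7 − 8840) = 8840 × 13885.7 / 5072.7 ≈ 24198 mm.
Depth of field = Df − Dn = 24198 − 5408 ≈ 18790 mm ≈ 18.8 m.

18.8 m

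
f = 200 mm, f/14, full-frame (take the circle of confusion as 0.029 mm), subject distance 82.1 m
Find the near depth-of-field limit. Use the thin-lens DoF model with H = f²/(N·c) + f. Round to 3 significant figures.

Hyperfocal distance H = f²/(N·c) + f = 200²/(14 × 0.029) + 200 = 40000/0.406 + 200 ≈ 98722.2 mm ≈ 98.72 m.
Near limit Dn = s·(H − f)/(H + s − 2f) = 82100 × (98722.2 − 200) / (98722.2 + 82100 − 2 × 200) = 82100 × 98522.2 / 180422.2 ≈ 44832 mm ≈ 44.8 m.

44.8 m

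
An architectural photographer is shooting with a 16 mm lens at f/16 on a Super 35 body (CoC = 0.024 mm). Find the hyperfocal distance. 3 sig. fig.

Hyperfocal distance H = f²/(N·c) + f = 16²/(16 × 0.024) + 16 = 256/0.384 + 16 ≈ 682.7 mm ≈ 0.683 m.

0.683 m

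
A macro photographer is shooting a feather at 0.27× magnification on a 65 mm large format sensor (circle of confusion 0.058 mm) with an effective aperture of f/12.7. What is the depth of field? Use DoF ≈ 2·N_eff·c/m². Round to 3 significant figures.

20.2 mm

At magnification m, DoF ≈ 2·N_eff·c/m² = 2 × 12.7 × 0.058 / 0.27² = 1.473 / 0.0729 ≈ 20.2 mm.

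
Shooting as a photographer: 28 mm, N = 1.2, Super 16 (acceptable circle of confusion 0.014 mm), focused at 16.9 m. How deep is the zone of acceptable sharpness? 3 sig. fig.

Hyperfocal distance H = f²/(N·c) + f = 28²/(1.2 × 0.014) + 28 = 784/0.0168 + 28 ≈ 46694.7 mm ≈ 46.69 m.
Near limit Dn = s·(H − f)/(H + s − 2f) = 16900 × (46694.7 − 28) / (46694.7 + 16900 − 2 × 28) = 16900 × 46666.7 / 63538.7 ≈ 12412 mm.
Far limit Df = s·(H − f)/(H − s) = 16900 × (46694.7 − 28) / (46694.7 − 16900) = 16900 × 46666.7 / 29794.7 ≈ 26470 mm.
Depth of field = Df − Dn = 26470 − 12412 ≈ 14058 mm ≈ 14.1 m.

14.1 m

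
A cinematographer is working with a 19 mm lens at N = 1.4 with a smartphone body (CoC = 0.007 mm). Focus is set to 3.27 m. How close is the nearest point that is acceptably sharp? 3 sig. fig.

Hyperfocal distance H = f²/(N·c) + f = 19²/(1.4 × 0.007) + 19 = 361/0.0098 + 19 ≈ 36855.7 mm ≈ 36.86 m.
Near limit Dn = s·(H − f)/(H + s − 2f) = 3270 × (36855.7 − 19) / (36855.7 + 3270 − 2 × 19) = 3270 × 36836.7 / 40087.7 ≈ 3004.8 mm ≈ 3.00 m.

3.00 m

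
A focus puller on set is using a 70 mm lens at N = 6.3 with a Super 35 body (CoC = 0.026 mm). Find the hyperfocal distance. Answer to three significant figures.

Hyperfocal distance H = f²/(N·c) + f = 70²/(6.3 × 0.026) + 70 = 4900/0.1638 + 70 ≈ 29984.5 mm ≈ 30.0 m.

30.0 m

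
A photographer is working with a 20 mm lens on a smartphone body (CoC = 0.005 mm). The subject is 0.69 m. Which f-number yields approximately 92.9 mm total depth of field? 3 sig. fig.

Write h = H − f = f²/(N·c). The thin-lens limits are Dn = s·h/(h + (s−f)) and Df = s·h/(h − (s−f)), so DoF = Df − Dn = 2·s·(s−f)·h / (h² − (s−f)²).
That is a quadratic in h: DoF·h² − 2·s·(s−f)·h − DoF·(s−f)² = 0 ⇒ h = (s−f)·(s + √(s² + DoF²)) / DoF = 670 × (690 + √(690² + 92.9²)) / 92.9 = 670 × (690 + 696.226) / 92.9 ≈ 9997.5 mm.
Then N = f²/(c·h) = 20² / (0.005 × 9997.5) = 400 / 49.988 ≈ 8.

f/8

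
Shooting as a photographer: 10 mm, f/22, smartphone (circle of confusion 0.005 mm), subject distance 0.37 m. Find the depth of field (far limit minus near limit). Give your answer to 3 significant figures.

Hyperfocal distance H = f²/(N·c) + f = 10²/(22 × 0.005) + 10 = 100/0.11 + 10 ≈ 919.1 mm ≈ 0.919 m.
Near limit Dn = s·(H − f)/(H + s − 2f) = 370 × (919.1 − 10) / (919.1 + 370 − 2 × 10) = 370 × 909.1 / 1269.1 ≈ 265.04 mm.
Far limit Df = s·(H − f)/(H − s) = 370 × (919.1 − 10) / (919.1 − 370) = 370 × 909.1 / 549.1 ≈ 612.58 mm.
Depth of field = Df − Dn = 612.58 − 265.04 ≈ 347.54 mm.

348 mm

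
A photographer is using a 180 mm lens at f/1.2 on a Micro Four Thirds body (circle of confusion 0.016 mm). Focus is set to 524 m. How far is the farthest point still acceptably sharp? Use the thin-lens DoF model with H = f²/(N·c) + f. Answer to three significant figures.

Hyperfocal distance H = f²/(N·c) + f = 180²/(1.2 × 0.016) + 180 = 32400/0.0192 + 180 ≈ 1687680.0 mm ≈ 1688 m.
Far limit Df = s·(H − f)/(H − s) = 524000 × (1687680.0 − 180) / (1687680.0 − 524000) = 524000 × 1687500.0 / 1163680.0 ≈ 759874 mm ≈ 760 m.

760 m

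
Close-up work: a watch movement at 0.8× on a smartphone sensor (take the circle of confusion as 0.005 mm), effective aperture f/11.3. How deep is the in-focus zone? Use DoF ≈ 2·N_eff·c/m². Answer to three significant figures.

0.177 mm

At magnification m, DoF ≈ 2·N_eff·c/m² = 2 × 11.3 × 0.005 / 0.8² = 0.113 / 0.64 ≈ 0.177 mm.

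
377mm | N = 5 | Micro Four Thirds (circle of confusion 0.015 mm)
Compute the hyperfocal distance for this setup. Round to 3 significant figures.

1900 m

Hyperfocal distance H = f²/(N·c) + f = 377²/(5 × 0.015) + 377 = 142129/0.075 + 377 ≈ 1895430.3 mm ≈ 1900 m.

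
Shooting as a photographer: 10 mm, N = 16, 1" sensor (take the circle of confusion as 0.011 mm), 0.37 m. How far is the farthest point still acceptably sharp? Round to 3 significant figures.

Hyperfocal distance H = f²/(N·c) + f = 10²/(16 × 0.011) + 10 = 100/0.176 + 10 ≈ 578.2 mm ≈ 0.578 m.
Far limit Df = s·(H − f)/(H − s) = 370 × (578.2 − 10) / (578.2 − 370) = 370 × 568.2 / 208.2 ≈ 1009.8 mm ≈ 1.01 m.

1.01 m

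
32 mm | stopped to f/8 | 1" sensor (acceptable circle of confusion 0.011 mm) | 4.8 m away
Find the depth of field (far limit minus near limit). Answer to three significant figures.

4.73 m

Hyperfocal distance H = f²/(N·c) + f = 32²/(8 × 0.011) + 32 = 1024/0.088 + 32 ≈ 11668.4 mm ≈ 11.67 m.
Near limit Dn = s·(H − f)/(H + s − 2f) = 4800 × (11668.4 − 32) / (11668.4 + 4800 − 2 × 32) = 4800 × 11636.4 / 16404.4 ≈ 3404.9 mm.
Far limit Df = s·(H − f)/(H − s) = 4800 × (11668.4 − 32) / (11668.4 − 4800) = 4800 × 11636.4 / 6868.4 ≈ 8132.1 mm.
Depth of field = Df − Dn = 8132.1 − 3404.9 ≈ 4727.2 mm ≈ 4.73 m.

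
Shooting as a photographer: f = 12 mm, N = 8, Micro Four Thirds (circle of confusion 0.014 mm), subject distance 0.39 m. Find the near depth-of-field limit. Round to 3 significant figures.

301 mm

Hyperfocal distance H = f²/(N·c) + f = 12²/(8 × 0.014) + 12 = 144/0.112 + 12 ≈ 1297.7 mm ≈ 1.298 m.
Near limit Dn = s·(H − f)/(H + s − 2f) = 390 × (1297.7 − 12) / (1297.7 + 390 − 2 × 12) = 390 × 1285.7 / 1663.7 ≈ 301.39 mm.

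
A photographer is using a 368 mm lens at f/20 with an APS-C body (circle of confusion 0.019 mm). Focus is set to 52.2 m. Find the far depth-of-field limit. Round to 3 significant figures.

Hyperfocal distance H = f²/(N·c) + f = 368²/(20 × 0.019) + 368 = 135424/0.38 + 368 ≈ 356746.9 mm ≈ 356.7 m.
Far limit Df = s·(H − f)/(H − s) = 52200 × (356746.9 − 368) / (356746.9 − 52200) = 52200 × 356378.9 / 304546.9 ≈ 61084 mm ≈ 61.1 m.

61.1 m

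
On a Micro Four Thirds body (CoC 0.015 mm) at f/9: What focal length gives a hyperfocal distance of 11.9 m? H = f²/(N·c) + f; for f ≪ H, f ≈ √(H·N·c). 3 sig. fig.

40.0 mm

From H = f²/(N·c) + f, with f ≪ H: f ≈ √(H·N·c) = √(11900 × 9 × 0.015) = √1606.5 ≈ 40.08 mm.
Exact: f² + N·c·f − N·c·H = 0 ⇒ f = (−N·c + √((N·c)² + 4·N·c·H))/2 = (−0.135 + √6426.0)/2 ≈ 40.014 mm ≈ 40.0 mm.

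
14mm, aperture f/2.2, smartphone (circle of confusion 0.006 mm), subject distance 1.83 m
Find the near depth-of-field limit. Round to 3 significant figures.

1.63 m

Hyperfocal distance H = f²/(N·c) + f = 14²/(2.2 × 0.006) + 14 = 196/0.0132 + 14 ≈ 14862.5 mm ≈ 14.86 m.
Near limit Dn = s·(H − f)/(H + s − 2f) = 1830 × (14862.5 − 14) / (14862.5 + 1830 − 2 × 14) = 1830 × 14848.5 / 16664.5 ≈ 1630.6 mm ≈ 1.63 m.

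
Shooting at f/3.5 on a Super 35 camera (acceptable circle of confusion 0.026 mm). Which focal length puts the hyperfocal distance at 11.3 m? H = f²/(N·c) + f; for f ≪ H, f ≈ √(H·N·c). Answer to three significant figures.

From H = f²/(N·c) + f, with f ≪ H: f ≈ √(H·N·c) = √(11300 × 3.5 × 0.026) = √1028.3 ≈ 32.07 mm.
Exact: f² + N·c·f − N·c·H = 0 ⇒ f = (−N·c + √((N·c)² + 4·N·c·H))/2 = (−0.091 + √4113.2)/2 ≈ 32.022 mm ≈ 32.0 mm.

32.0 mm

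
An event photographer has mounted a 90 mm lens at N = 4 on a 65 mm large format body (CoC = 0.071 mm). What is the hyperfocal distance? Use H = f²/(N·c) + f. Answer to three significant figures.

Hyperfocal distance H = f²/(N·c) + f = 90²/(4 × 0.071) + 90 = 8100/0.284 + 90 ≈ 28611.1 mm ≈ 28.6 m.

28.6 m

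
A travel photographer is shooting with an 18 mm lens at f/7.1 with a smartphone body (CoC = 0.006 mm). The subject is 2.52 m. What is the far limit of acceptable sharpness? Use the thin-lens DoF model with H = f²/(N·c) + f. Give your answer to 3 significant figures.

Hyperfocal distance H = f²/(N·c) + f = 18²/(7.1 × 0.006) + 18 = 324/0.0426 + 18 ≈ 7623.6 mm ≈ 7.624 m.
Far limit Df = s·(H − f)/(H − s) = 2520 × (7623.6 − 18) / (7623.6 − 2520) = 2520 × 7605.6 / 5103.6 ≈ 3755.4 mm ≈ 3.76 m.

3.76 m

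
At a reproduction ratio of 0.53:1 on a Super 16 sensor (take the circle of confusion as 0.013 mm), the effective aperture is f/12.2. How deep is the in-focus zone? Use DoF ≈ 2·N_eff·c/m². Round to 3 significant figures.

1.13 mm

At magnification m, DoF ≈ 2·N_eff·c/m² = 2 × 12.2 × 0.013 / 0.53² = 0.3172 / 0.2809 ≈ 1.13 mm.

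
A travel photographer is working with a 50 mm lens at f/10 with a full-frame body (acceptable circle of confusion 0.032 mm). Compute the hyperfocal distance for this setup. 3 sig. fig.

Hyperfocal distance H = f²/(N·c) + f = 50²/(10 × 0.032) + 50 = 2500/0.32 + 50 ≈ 7862.5 mm ≈ 7.86 m.

7.86 m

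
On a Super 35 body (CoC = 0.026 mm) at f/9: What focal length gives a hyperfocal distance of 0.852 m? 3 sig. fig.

From H = f²/(N·c) + f, with f ≪ H: f ≈ √(H·N·c) = √(852 × 9 × 0.026) = √199.37 ≈ 14.12 mm.
Exact: f² + N·c·f − N·c·H = 0 ⇒ f = (−N·c + √((N·c)² + 4·N·c·H))/2 = (−0.234 + √797.53)/2 ≈ 14.003 mm ≈ 14.0 mm.

14.0 mm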